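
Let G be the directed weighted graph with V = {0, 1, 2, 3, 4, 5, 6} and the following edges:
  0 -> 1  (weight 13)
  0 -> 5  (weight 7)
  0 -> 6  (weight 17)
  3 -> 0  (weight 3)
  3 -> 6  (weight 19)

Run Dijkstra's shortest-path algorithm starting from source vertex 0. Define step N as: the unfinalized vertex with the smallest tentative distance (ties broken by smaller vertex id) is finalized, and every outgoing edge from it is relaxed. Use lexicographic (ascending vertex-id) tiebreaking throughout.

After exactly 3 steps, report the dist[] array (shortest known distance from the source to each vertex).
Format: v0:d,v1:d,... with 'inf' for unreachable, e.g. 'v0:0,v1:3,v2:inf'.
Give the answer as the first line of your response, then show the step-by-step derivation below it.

v0:0,v1:13,v2:inf,v3:inf,v4:inf,v5:7,v6:17

step 1: dist = v0:0,v1:13,v2:inf,v3:inf,v4:inf,v5:7,v6:17
step 2: dist = v0:0,v1:13,v2:inf,v3:inf,v4:inf,v5:7,v6:17
step 3: dist = v0:0,v1:13,v2:inf,v3:inf,v4:inf,v5:7,v6:17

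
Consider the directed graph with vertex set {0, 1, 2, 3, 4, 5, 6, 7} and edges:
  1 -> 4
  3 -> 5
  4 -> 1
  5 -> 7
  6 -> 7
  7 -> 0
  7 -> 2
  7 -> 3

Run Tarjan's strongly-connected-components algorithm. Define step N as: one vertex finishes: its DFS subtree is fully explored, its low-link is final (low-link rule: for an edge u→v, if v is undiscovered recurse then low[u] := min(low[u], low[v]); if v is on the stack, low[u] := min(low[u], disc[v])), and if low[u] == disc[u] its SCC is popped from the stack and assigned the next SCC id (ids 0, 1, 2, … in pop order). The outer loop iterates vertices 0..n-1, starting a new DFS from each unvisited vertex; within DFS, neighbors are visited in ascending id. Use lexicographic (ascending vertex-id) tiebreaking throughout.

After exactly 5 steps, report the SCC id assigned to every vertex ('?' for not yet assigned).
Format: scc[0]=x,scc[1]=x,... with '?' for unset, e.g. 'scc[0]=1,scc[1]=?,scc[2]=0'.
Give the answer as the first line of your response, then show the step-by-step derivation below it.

scc[0]=0,scc[1]=1,scc[2]=2,scc[3]=?,scc[4]=1,scc[5]=?,scc[6]=?,scc[7]=?

step 1: low=(low[0]=0,low[1]=?,low[2]=?,low[3]=?,low[4]=?,low[5]=?,low[6]=?,low[7]=?); scc=(scc[0]=0,scc[1]=?,scc[2]=?,scc[3]=?,scc[4]=?,scc[5]=?,scc[6]=?,scc[7]=?)
step 2: low=(low[0]=0,low[1]=1,low[2]=?,low[3]=?,low[4]=1,low[5]=?,low[6]=?,low[7]=?); scc=(scc[0]=0,scc[1]=?,scc[2]=?,scc[3]=?,scc[4]=?,scc[5]=?,scc[6]=?,scc[7]=?)
step 3: low=(low[0]=0,low[1]=1,low[2]=?,low[3]=?,low[4]=1,low[5]=?,low[6]=?,low[7]=?); scc=(scc[0]=0,scc[1]=1,scc[2]=?,scc[3]=?,scc[4]=1,scc[5]=?,scc[6]=?,scc[7]=?)
step 4: low=(low[0]=0,low[1]=1,low[2]=3,low[3]=?,low[4]=1,low[5]=?,low[6]=?,low[7]=?); scc=(scc[0]=0,scc[1]=1,scc[2]=2,scc[3]=?,scc[4]=1,scc[5]=?,scc[6]=?,scc[7]=?)
step 5: low=(low[0]=0,low[1]=1,low[2]=3,low[3]=4,low[4]=1,low[5]=5,low[6]=?,low[7]=4); scc=(scc[0]=0,scc[1]=1,scc[2]=2,scc[3]=?,scc[4]=1,scc[5]=?,scc[6]=?,scc[7]=?)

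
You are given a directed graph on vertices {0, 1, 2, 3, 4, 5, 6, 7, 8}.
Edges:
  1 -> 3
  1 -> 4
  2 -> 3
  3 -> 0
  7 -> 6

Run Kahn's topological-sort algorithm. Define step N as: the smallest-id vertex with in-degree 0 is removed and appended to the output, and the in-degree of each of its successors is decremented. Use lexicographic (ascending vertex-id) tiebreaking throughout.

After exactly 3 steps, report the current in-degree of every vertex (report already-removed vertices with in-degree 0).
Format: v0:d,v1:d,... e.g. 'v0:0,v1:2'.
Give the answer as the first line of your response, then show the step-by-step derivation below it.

v0:0,v1:0,v2:0,v3:0,v4:0,v5:0,v6:1,v7:0,v8:0

step 1: output 1; order=[1]; indeg=(1,0,0,1,0,0,1,0,0)
step 2: output 2; order=[1,2]; indeg=(1,0,0,0,0,0,1,0,0)
step 3: output 3; order=[1,2,3]; indeg=(0,0,0,0,0,0,1,0,0)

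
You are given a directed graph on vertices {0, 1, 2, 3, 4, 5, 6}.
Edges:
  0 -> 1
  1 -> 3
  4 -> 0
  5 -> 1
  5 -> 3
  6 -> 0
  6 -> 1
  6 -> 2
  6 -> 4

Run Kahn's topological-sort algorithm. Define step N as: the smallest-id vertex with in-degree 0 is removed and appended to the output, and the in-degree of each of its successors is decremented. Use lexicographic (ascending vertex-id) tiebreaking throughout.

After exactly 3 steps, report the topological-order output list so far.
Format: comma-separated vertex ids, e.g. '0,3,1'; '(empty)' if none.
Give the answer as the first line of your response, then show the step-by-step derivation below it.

5,6,2

step 1: output 5; order=[5]; indeg=(2,2,1,1,1,0,0)
step 2: output 6; order=[5,6]; indeg=(1,1,0,1,0,0,0)
step 3: output 2; order=[5,6,2]; indeg=(1,1,0,1,0,0,0)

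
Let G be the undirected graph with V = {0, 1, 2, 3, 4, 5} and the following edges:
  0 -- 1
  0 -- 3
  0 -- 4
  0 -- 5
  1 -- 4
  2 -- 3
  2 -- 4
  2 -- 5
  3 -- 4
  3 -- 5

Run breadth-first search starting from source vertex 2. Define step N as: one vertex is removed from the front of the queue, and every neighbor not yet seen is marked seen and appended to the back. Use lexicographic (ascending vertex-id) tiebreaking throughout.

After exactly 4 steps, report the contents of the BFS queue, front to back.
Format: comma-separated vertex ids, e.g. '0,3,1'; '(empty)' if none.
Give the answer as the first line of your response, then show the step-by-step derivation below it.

0,1

step 1: dequeue 2; queue=[3,4,5]; order=2
step 2: dequeue 3; queue=[4,5,0]; order=2,3
step 3: dequeue 4; queue=[5,0,1]; order=2,3,4
step 4: dequeue 5; queue=[0,1]; order=2,3,4,5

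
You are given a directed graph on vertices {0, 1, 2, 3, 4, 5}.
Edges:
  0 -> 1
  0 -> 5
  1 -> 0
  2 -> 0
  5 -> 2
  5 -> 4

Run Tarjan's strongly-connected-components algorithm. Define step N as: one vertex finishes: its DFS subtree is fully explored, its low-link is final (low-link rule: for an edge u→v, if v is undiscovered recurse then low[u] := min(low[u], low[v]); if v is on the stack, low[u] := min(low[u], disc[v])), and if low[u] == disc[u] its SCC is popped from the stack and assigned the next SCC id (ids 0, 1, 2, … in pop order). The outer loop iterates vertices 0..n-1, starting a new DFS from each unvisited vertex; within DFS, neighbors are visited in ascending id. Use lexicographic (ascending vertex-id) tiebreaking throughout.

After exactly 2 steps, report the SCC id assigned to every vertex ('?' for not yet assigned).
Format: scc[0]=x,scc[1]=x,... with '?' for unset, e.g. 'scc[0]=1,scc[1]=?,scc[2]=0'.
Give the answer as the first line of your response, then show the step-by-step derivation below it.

scc[0]=?,scc[1]=?,scc[2]=?,scc[3]=?,scc[4]=?,scc[5]=?

step 1: low=(low[0]=0,low[1]=0,low[2]=?,low[3]=?,low[4]=?,low[5]=?); scc=(scc[0]=?,scc[1]=?,scc[2]=?,scc[3]=?,scc[4]=?,scc[5]=?)
step 2: low=(low[0]=0,low[1]=0,low[2]=0,low[3]=?,low[4]=?,low[5]=2); scc=(scc[0]=?,scc[1]=?,scc[2]=?,scc[3]=?,scc[4]=?,scc[5]=?)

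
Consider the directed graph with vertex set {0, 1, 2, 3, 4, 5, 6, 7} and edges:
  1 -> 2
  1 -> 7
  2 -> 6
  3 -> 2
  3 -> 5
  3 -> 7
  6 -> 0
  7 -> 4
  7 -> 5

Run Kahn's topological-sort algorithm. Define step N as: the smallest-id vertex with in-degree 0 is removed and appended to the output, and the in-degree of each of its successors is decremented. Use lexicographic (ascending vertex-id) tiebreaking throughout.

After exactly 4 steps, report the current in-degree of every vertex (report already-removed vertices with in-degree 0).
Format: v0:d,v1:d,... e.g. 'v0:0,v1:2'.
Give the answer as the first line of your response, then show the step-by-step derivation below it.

v0:0,v1:0,v2:0,v3:0,v4:1,v5:1,v6:0,v7:0

step 1: output 1; order=[1]; indeg=(1,0,1,0,1,2,1,1)
step 2: output 3; order=[1,3]; indeg=(1,0,0,0,1,1,1,0)
step 3: output 2; order=[1,3,2]; indeg=(1,0,0,0,1,1,0,0)
step 4: output 6; order=[1,3,2,6]; indeg=(0,0,0,0,1,1,0,0)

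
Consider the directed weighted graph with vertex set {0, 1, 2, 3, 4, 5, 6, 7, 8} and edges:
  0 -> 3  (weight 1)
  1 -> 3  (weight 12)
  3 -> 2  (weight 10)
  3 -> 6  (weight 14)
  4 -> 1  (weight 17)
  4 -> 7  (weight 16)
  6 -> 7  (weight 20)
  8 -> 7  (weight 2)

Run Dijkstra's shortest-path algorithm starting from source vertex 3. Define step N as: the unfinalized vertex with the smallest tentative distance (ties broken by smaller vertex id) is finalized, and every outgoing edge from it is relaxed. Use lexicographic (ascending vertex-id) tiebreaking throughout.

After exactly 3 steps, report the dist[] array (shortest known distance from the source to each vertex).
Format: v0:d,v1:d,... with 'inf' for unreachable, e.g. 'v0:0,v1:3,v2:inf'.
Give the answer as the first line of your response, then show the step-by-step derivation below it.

v0:inf,v1:inf,v2:10,v3:0,v4:inf,v5:inf,v6:14,v7:34,v8:inf

step 1: dist = v0:inf,v1:inf,v2:10,v3:0,v4:inf,v5:inf,v6:14,v7:inf,v8:inf
step 2: dist = v0:inf,v1:inf,v2:10,v3:0,v4:inf,v5:inf,v6:14,v7:inf,v8:inf
step 3: dist = v0:inf,v1:inf,v2:10,v3:0,v4:inf,v5:inf,v6:14,v7:34,v8:inf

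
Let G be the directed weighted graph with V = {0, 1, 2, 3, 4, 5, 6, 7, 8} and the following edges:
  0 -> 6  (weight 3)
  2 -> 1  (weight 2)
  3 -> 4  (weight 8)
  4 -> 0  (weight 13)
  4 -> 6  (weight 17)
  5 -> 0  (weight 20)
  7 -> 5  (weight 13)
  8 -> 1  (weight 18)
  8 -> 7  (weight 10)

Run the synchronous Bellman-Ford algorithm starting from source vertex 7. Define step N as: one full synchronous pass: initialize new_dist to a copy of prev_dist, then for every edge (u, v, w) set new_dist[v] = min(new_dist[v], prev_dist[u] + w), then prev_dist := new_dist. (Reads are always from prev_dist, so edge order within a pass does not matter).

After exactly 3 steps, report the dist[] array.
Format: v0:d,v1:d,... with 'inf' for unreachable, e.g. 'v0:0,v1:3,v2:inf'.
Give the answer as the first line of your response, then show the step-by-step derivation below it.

v0:33,v1:inf,v2:inf,v3:inf,v4:inf,v5:13,v6:36,v7:0,v8:inf

step 1: dist = v0:inf,v1:inf,v2:inf,v3:inf,v4:inf,v5:13,v6:inf,v7:0,v8:inf
step 2: dist = v0:33,v1:inf,v2:inf,v3:inf,v4:inf,v5:13,v6:inf,v7:0,v8:inf
step 3: dist = v0:33,v1:inf,v2:inf,v3:inf,v4:inf,v5:13,v6:36,v7:0,v8:inf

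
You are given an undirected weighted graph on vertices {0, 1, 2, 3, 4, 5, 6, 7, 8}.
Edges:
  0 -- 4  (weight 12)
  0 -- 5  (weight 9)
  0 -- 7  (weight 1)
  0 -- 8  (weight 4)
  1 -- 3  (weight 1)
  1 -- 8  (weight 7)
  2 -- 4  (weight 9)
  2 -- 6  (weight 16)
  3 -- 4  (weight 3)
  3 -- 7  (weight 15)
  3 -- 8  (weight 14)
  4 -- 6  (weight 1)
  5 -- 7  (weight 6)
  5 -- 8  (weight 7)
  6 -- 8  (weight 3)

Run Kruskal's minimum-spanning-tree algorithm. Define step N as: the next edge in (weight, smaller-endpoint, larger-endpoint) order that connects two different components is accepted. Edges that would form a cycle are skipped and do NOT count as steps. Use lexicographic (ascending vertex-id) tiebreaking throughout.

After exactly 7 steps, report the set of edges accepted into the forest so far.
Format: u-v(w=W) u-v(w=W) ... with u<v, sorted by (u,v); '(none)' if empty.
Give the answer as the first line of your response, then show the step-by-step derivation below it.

0-7(w=1) 0-8(w=4) 1-3(w=1) 3-4(w=3) 4-6(w=1) 5-7(w=6) 6-8(w=3)

step 1: add edge 0-7 (w=1); MST = {0-7(w=1)}
step 2: add edge 1-3 (w=1); MST = {0-7(w=1) 1-3(w=1)}
step 3: add edge 4-6 (w=1); MST = {0-7(w=1) 1-3(w=1) 4-6(w=1)}
step 4: add edge 3-4 (w=3); MST = {0-7(w=1) 1-3(w=1) 3-4(w=3) 4-6(w=1)}
step 5: add edge 6-8 (w=3); MST = {0-7(w=1) 1-3(w=1) 3-4(w=3) 4-6(w=1) 6-8(w=3)}
step 6: add edge 0-8 (w=4); MST = {0-7(w=1) 0-8(w=4) 1-3(w=1) 3-4(w=3) 4-6(w=1) 6-8(w=3)}
step 7: add edge 5-7 (w=6); MST = {0-7(w=1) 0-8(w=4) 1-3(w=1) 3-4(w=3) 4-6(w=1) 5-7(w=6) 6-8(w=3)}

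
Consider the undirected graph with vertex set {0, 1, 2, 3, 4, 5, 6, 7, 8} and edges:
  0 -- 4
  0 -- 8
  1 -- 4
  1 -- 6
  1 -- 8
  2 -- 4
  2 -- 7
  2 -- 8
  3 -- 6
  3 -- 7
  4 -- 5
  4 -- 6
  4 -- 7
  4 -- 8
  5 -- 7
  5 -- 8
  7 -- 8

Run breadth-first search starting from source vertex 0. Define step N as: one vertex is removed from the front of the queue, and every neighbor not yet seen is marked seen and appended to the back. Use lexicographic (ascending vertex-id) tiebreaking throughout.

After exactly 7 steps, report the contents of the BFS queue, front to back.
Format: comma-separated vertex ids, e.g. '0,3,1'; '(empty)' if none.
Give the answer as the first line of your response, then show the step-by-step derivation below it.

7,3

step 1: dequeue 0; queue=[4,8]; order=0
step 2: dequeue 4; queue=[8,1,2,5,6,7]; order=0,4
step 3: dequeue 8; queue=[1,2,5,6,7]; order=0,4,8
step 4: dequeue 1; queue=[2,5,6,7]; order=0,4,8,1
step 5: dequeue 2; queue=[5,6,7]; order=0,4,8,1,2
step 6: dequeue 5; queue=[6,7]; order=0,4,8,1,2,5
step 7: dequeue 6; queue=[7,3]; order=0,4,8,1,2,5,6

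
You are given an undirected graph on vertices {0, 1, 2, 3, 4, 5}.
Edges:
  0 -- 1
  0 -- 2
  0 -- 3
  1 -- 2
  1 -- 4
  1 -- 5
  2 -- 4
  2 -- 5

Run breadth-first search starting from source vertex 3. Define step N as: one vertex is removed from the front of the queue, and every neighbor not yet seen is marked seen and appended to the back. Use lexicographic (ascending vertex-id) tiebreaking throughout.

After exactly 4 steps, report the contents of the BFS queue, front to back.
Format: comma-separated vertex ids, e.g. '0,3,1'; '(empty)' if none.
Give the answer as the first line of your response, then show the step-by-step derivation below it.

4,5

step 1: dequeue 3; queue=[0]; order=3
step 2: dequeue 0; queue=[1,2]; order=3,0
step 3: dequeue 1; queue=[2,4,5]; order=3,0,1
step 4: dequeue 2; queue=[4,5]; order=3,0,1,2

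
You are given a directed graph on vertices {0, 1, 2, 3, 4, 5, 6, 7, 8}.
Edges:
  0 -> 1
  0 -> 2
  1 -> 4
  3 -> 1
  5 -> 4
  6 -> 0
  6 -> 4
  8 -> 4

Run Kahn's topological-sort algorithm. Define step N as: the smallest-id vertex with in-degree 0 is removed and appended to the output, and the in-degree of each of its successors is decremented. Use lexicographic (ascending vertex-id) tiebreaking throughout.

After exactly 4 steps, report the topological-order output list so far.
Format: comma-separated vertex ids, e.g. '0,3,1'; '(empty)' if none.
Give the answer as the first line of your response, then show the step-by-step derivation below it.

3,5,6,0

step 1: output 3; order=[3]; indeg=(1,1,1,0,4,0,0,0,0)
step 2: output 5; order=[3,5]; indeg=(1,1,1,0,3,0,0,0,0)
step 3: output 6; order=[3,5,6]; indeg=(0,1,1,0,2,0,0,0,0)
step 4: output 0; order=[3,5,6,0]; indeg=(0,0,0,0,2,0,0,0,0)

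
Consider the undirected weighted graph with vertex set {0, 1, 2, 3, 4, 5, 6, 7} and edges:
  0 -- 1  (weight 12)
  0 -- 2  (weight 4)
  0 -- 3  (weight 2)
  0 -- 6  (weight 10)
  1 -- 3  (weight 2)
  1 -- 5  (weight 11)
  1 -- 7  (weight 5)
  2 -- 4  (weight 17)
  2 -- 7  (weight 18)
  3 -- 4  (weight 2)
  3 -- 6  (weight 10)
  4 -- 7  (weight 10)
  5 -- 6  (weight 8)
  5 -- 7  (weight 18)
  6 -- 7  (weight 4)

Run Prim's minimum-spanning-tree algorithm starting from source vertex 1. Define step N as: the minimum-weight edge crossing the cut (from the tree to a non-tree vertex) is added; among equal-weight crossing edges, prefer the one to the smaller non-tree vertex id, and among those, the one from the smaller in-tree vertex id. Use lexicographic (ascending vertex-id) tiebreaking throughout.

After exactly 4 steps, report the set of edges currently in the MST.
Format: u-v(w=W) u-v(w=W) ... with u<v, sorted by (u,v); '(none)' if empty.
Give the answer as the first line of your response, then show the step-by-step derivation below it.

0-2(w=4) 0-3(w=2) 1-3(w=2) 3-4(w=2)

step 1: add edge 1-3 (w=2); MST = {1-3(w=2)}
step 2: add edge 0-3 (w=2); MST = {0-3(w=2) 1-3(w=2)}
step 3: add edge 3-4 (w=2); MST = {0-3(w=2) 1-3(w=2) 3-4(w=2)}
step 4: add edge 0-2 (w=4); MST = {0-2(w=4) 0-3(w=2) 1-3(w=2) 3-4(w=2)}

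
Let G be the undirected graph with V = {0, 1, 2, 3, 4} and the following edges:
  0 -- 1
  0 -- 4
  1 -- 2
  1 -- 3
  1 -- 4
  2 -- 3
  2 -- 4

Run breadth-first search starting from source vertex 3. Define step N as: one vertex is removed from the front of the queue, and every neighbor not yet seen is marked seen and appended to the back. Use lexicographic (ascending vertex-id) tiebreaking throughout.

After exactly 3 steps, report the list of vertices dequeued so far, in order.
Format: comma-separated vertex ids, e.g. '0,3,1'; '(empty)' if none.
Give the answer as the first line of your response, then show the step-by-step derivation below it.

3,1,2

step 1: dequeue 3; queue=[1,2]; order=3
step 2: dequeue 1; queue=[2,0,4]; order=3,1
step 3: dequeue 2; queue=[0,4]; order=3,1,2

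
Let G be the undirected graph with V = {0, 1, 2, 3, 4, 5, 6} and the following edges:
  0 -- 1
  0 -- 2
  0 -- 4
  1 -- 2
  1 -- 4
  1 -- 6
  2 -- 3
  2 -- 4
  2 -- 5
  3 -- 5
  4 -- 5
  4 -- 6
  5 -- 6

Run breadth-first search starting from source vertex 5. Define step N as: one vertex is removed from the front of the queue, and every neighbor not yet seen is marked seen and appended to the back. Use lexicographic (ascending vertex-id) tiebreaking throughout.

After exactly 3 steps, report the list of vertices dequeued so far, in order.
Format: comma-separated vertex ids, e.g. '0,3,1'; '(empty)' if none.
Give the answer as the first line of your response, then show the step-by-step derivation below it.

5,2,3

step 1: dequeue 5; queue=[2,3,4,6]; order=5
step 2: dequeue 2; queue=[3,4,6,0,1]; order=5,2
step 3: dequeue 3; queue=[4,6,0,1]; order=5,2,3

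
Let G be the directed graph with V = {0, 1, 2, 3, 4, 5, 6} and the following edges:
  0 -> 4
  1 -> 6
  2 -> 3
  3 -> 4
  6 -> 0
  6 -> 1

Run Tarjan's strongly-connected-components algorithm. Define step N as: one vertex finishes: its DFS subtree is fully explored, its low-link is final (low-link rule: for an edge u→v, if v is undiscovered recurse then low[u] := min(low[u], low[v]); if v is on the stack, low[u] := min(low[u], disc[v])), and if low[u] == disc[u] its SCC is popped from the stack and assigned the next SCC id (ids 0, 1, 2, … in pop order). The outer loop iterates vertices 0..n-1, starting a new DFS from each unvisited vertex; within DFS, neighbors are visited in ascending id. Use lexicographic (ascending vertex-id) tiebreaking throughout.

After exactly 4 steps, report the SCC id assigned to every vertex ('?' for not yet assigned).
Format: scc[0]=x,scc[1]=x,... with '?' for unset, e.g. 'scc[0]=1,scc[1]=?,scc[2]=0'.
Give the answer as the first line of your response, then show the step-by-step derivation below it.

scc[0]=1,scc[1]=2,scc[2]=?,scc[3]=?,scc[4]=0,scc[5]=?,scc[6]=2

step 1: low=(low[0]=0,low[1]=?,low[2]=?,low[3]=?,low[4]=1,low[5]=?,low[6]=?); scc=(scc[0]=?,scc[1]=?,scc[2]=?,scc[3]=?,scc[4]=0,scc[5]=?,scc[6]=?)
step 2: low=(low[0]=0,low[1]=?,low[2]=?,low[3]=?,low[4]=1,low[5]=?,low[6]=?); scc=(scc[0]=1,scc[1]=?,scc[2]=?,scc[3]=?,scc[4]=0,scc[5]=?,scc[6]=?)
step 3: low=(low[0]=0,low[1]=2,low[2]=?,low[3]=?,low[4]=1,low[5]=?,low[6]=2); scc=(scc[0]=1,scc[1]=?,scc[2]=?,scc[3]=?,scc[4]=0,scc[5]=?,scc[6]=?)
step 4: low=(low[0]=0,low[1]=2,low[2]=?,low[3]=?,low[4]=1,low[5]=?,low[6]=2); scc=(scc[0]=1,scc[1]=2,scc[2]=?,scc[3]=?,scc[4]=0,scc[5]=?,scc[6]=2)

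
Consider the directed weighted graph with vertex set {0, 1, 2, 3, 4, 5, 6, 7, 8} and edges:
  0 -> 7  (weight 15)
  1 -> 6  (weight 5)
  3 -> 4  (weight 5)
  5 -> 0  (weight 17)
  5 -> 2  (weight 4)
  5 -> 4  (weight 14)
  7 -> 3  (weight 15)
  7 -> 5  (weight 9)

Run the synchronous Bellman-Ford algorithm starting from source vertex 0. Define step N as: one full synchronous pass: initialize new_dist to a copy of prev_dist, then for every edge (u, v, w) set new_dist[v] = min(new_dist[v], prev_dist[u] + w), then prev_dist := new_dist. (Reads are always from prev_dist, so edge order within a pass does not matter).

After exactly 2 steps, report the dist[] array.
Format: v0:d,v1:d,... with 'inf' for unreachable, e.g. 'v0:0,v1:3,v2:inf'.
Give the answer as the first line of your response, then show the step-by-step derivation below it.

v0:0,v1:inf,v2:inf,v3:30,v4:inf,v5:24,v6:inf,v7:15,v8:inf

step 1: dist = v0:0,v1:inf,v2:inf,v3:inf,v4:inf,v5:inf,v6:inf,v7:15,v8:inf
step 2: dist = v0:0,v1:inf,v2:inf,v3:30,v4:inf,v5:24,v6:inf,v7:15,v8:inf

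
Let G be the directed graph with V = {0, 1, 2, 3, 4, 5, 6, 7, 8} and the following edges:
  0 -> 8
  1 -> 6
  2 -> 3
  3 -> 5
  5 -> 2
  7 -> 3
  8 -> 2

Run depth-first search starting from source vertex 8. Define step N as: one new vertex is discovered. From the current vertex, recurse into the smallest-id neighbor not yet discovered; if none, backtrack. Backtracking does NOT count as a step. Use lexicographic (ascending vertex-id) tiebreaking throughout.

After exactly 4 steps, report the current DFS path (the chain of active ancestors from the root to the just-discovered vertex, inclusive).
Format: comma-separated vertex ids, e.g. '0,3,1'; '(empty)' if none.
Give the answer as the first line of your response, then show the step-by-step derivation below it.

8,2,3,5

step 1: discover 8; path=8; order=8
step 2: discover 2; path=8>2; order=8,2
step 3: discover 3; path=8>2>3; order=8,2,3
step 4: discover 5; path=8>2>3>5; order=8,2,3,5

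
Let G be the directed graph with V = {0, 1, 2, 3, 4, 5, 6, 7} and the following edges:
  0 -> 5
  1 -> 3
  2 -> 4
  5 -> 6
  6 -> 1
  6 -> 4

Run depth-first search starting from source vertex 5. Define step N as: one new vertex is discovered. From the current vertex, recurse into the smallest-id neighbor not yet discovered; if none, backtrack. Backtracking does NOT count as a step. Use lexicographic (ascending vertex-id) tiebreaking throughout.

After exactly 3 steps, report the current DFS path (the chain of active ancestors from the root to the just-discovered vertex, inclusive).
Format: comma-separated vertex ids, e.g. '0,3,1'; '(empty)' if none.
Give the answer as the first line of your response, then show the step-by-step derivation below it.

5,6,1

step 1: discover 5; path=5; order=5
step 2: discover 6; path=5>6; order=5,6
step 3: discover 1; path=5>6>1; order=5,6,1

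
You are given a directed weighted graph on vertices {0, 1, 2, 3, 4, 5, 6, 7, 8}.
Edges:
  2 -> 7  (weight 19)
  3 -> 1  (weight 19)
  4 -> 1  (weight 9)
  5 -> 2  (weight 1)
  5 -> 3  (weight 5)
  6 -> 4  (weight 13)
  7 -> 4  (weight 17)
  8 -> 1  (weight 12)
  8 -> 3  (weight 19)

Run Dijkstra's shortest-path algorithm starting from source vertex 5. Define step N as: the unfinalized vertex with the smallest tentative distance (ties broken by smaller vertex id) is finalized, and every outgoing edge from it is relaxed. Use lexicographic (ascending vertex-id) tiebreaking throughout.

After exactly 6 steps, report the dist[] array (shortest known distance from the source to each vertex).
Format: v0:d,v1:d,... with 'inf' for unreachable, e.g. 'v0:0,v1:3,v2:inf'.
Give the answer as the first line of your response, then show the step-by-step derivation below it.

v0:inf,v1:24,v2:1,v3:5,v4:37,v5:0,v6:inf,v7:20,v8:inf

step 1: dist = v0:inf,v1:inf,v2:1,v3:5,v4:inf,v5:0,v6:inf,v7:inf,v8:inf
step 2: dist = v0:inf,v1:inf,v2:1,v3:5,v4:inf,v5:0,v6:inf,v7:20,v8:inf
step 3: dist = v0:inf,v1:24,v2:1,v3:5,v4:inf,v5:0,v6:inf,v7:20,v8:inf
step 4: dist = v0:inf,v1:24,v2:1,v3:5,v4:37,v5:0,v6:inf,v7:20,v8:inf
step 5: dist = v0:inf,v1:24,v2:1,v3:5,v4:37,v5:0,v6:inf,v7:20,v8:inf
step 6: dist = v0:inf,v1:24,v2:1,v3:5,v4:37,v5:0,v6:inf,v7:20,v8:inf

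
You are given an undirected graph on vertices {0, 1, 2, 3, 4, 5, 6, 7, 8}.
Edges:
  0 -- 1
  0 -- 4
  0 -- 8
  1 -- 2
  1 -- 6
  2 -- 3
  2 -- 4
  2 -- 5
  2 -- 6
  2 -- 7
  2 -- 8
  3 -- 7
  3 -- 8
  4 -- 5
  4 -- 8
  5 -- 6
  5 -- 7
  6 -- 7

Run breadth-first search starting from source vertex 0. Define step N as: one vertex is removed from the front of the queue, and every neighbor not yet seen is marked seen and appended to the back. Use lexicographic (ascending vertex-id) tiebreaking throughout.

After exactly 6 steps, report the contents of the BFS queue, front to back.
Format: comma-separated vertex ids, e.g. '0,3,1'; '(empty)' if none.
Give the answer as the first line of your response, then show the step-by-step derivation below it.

5,3,7

step 1: dequeue 0; queue=[1,4,8]; order=0
step 2: dequeue 1; queue=[4,8,2,6]; order=0,1
step 3: dequeue 4; queue=[8,2,6,5]; order=0,1,4
step 4: dequeue 8; queue=[2,6,5,3]; order=0,1,4,8
step 5: dequeue 2; queue=[6,5,3,7]; order=0,1,4,8,2
step 6: dequeue 6; queue=[5,3,7]; order=0,1,4,8,2,6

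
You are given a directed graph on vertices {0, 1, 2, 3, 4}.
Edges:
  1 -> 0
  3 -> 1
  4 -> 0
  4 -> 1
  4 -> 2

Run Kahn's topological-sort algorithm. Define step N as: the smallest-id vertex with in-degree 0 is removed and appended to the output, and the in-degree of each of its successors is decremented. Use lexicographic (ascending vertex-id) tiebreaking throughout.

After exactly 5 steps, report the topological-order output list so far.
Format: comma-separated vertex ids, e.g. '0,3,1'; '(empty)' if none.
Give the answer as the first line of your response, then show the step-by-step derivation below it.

3,4,1,0,2

step 1: output 3; order=[3]; indeg=(2,1,1,0,0)
step 2: output 4; order=[3,4]; indeg=(1,0,0,0,0)
step 3: output 1; order=[3,4,1]; indeg=(0,0,0,0,0)
step 4: output 0; order=[3,4,1,0]; indeg=(0,0,0,0,0)
step 5: output 2; order=[3,4,1,0,2]; indeg=(0,0,0,0,0)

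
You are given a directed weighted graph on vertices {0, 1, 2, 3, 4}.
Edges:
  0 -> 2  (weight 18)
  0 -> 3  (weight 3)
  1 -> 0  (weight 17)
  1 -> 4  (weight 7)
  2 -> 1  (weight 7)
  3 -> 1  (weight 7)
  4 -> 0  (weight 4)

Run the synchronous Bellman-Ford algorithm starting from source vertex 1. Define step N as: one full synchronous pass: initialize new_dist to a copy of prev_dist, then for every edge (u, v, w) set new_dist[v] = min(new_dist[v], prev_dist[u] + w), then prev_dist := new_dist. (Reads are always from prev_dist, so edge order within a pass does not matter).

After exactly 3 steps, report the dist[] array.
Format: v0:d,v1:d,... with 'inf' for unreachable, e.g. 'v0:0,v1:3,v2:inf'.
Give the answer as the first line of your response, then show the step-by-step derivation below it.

v0:11,v1:0,v2:29,v3:14,v4:7

step 1: dist = v0:17,v1:0,v2:inf,v3:inf,v4:7
step 2: dist = v0:11,v1:0,v2:35,v3:20,v4:7
step 3: dist = v0:11,v1:0,v2:29,v3:14,v4:7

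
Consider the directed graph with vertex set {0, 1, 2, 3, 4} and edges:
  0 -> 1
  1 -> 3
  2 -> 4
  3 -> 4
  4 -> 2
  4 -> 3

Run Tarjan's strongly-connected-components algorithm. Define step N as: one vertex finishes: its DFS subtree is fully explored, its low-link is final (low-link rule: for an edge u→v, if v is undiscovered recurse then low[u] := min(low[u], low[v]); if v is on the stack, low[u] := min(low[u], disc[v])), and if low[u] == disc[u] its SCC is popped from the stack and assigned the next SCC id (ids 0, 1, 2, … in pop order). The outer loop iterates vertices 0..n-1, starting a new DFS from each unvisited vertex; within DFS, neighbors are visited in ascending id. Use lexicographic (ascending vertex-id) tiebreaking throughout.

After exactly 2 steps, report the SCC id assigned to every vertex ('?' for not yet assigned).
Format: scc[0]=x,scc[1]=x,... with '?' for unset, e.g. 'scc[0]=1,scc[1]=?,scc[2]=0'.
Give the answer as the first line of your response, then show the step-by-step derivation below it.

scc[0]=?,scc[1]=?,scc[2]=?,scc[3]=?,scc[4]=?

step 1: low=(low[0]=0,low[1]=1,low[2]=3,low[3]=2,low[4]=3); scc=(scc[0]=?,scc[1]=?,scc[2]=?,scc[3]=?,scc[4]=?)
step 2: low=(low[0]=0,low[1]=1,low[2]=3,low[3]=2,low[4]=2); scc=(scc[0]=?,scc[1]=?,scc[2]=?,scc[3]=?,scc[4]=?)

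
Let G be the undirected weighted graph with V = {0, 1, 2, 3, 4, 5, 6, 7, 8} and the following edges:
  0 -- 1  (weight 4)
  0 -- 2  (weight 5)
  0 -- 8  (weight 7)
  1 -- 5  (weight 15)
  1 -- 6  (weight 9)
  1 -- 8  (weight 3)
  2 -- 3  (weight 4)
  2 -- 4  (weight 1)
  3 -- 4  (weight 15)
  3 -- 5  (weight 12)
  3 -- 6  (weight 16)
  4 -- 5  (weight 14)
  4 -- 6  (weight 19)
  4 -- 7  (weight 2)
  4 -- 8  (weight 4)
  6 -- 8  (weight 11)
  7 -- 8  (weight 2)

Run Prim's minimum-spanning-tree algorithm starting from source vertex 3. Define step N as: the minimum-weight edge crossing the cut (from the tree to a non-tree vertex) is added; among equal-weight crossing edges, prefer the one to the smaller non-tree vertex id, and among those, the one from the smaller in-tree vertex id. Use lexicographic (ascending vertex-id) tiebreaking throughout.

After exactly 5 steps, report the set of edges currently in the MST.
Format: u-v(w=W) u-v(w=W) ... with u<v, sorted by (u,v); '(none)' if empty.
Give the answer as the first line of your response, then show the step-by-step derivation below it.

1-8(w=3) 2-3(w=4) 2-4(w=1) 4-7(w=2) 7-8(w=2)

step 1: add edge 2-3 (w=4); MST = {2-3(w=4)}
step 2: add edge 2-4 (w=1); MST = {2-3(w=4) 2-4(w=1)}
step 3: add edge 4-7 (w=2); MST = {2-3(w=4) 2-4(w=1) 4-7(w=2)}
step 4: add edge 7-8 (w=2); MST = {2-3(w=4) 2-4(w=1) 4-7(w=2) 7-8(w=2)}
step 5: add edge 1-8 (w=3); MST = {1-8(w=3) 2-3(w=4) 2-4(w=1) 4-7(w=2) 7-8(w=2)}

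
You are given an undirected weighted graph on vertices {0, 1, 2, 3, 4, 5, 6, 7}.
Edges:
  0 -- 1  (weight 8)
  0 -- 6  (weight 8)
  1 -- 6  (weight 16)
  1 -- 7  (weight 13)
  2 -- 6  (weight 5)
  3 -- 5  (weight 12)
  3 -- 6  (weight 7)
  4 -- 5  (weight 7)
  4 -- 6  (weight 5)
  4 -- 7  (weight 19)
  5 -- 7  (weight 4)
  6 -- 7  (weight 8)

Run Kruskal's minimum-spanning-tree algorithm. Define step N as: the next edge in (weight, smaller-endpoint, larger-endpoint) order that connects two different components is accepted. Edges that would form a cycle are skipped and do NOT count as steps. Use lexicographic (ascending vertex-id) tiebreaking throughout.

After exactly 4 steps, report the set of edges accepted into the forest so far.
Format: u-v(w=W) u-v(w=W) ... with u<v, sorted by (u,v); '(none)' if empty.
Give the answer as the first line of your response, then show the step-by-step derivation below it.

2-6(w=5) 3-6(w=7) 4-6(w=5) 5-7(w=4)

step 1: add edge 5-7 (w=4); MST = {5-7(w=4)}
step 2: add edge 2-6 (w=5); MST = {2-6(w=5) 5-7(w=4)}
step 3: add edge 4-6 (w=5); MST = {2-6(w=5) 4-6(w=5) 5-7(w=4)}
step 4: add edge 3-6 (w=7); MST = {2-6(w=5) 3-6(w=7) 4-6(w=5) 5-7(w=4)}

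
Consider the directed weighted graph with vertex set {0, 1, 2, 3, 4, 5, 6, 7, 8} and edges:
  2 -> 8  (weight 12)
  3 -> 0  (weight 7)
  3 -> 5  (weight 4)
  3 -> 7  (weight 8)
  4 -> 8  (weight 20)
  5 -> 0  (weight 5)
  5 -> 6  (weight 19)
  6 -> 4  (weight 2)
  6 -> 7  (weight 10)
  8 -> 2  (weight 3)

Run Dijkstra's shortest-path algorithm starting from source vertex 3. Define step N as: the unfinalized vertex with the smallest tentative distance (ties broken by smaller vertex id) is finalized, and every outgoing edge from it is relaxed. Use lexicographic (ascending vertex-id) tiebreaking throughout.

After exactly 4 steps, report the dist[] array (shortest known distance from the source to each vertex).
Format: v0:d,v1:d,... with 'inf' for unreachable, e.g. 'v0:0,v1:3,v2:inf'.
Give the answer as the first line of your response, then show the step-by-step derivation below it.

v0:7,v1:inf,v2:inf,v3:0,v4:inf,v5:4,v6:23,v7:8,v8:inf

step 1: dist = v0:7,v1:inf,v2:inf,v3:0,v4:inf,v5:4,v6:inf,v7:8,v8:inf
step 2: dist = v0:7,v1:inf,v2:inf,v3:0,v4:inf,v5:4,v6:23,v7:8,v8:inf
step 3: dist = v0:7,v1:inf,v2:inf,v3:0,v4:inf,v5:4,v6:23,v7:8,v8:inf
step 4: dist = v0:7,v1:inf,v2:inf,v3:0,v4:inf,v5:4,v6:23,v7:8,v8:inf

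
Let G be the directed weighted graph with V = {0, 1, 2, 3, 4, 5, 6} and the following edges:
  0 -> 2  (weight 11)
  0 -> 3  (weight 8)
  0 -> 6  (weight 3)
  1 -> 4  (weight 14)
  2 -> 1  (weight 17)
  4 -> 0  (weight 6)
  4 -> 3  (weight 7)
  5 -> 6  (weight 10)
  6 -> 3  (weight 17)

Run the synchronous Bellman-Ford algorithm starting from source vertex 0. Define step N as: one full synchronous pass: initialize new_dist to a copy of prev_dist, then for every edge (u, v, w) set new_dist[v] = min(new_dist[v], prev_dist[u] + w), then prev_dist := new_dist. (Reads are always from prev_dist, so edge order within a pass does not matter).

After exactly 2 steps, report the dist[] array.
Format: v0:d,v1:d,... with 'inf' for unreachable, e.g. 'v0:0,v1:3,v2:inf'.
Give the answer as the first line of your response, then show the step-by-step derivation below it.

v0:0,v1:28,v2:11,v3:8,v4:inf,v5:inf,v6:3

step 1: dist = v0:0,v1:inf,v2:11,v3:8,v4:inf,v5:inf,v6:3
step 2: dist = v0:0,v1:28,v2:11,v3:8,v4:inf,v5:inf,v6:3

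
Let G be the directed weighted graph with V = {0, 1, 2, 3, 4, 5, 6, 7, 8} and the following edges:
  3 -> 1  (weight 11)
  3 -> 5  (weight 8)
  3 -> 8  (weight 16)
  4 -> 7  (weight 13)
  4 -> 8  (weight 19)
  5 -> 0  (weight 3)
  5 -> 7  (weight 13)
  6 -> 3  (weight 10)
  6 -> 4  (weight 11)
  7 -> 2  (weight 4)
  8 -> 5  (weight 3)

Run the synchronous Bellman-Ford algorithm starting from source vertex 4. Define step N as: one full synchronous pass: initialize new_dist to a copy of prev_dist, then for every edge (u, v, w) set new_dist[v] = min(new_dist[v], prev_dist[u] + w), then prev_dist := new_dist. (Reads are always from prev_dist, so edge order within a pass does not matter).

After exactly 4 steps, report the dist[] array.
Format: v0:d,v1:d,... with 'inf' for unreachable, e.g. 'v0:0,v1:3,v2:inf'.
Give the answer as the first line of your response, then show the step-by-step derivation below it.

v0:25,v1:inf,v2:17,v3:inf,v4:0,v5:22,v6:inf,v7:13,v8:19

step 1: dist = v0:inf,v1:inf,v2:inf,v3:inf,v4:0,v5:inf,v6:inf,v7:13,v8:19
step 2: dist = v0:inf,v1:inf,v2:17,v3:inf,v4:0,v5:22,v6:inf,v7:13,v8:19
step 3: dist = v0:25,v1:inf,v2:17,v3:inf,v4:0,v5:22,v6:inf,v7:13,v8:19
step 4: dist = v0:25,v1:inf,v2:17,v3:inf,v4:0,v5:22,v6:inf,v7:13,v8:19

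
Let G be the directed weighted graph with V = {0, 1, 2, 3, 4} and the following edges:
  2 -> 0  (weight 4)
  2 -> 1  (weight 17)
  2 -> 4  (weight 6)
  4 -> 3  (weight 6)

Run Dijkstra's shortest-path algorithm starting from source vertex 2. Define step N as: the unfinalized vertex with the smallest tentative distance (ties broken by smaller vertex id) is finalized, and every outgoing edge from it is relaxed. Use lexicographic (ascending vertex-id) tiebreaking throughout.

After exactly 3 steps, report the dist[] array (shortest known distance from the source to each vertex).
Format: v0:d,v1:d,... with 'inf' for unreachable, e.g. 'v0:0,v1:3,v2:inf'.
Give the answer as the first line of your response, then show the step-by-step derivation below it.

v0:4,v1:17,v2:0,v3:12,v4:6

step 1: dist = v0:4,v1:17,v2:0,v3:inf,v4:6
step 2: dist = v0:4,v1:17,v2:0,v3:inf,v4:6
step 3: dist = v0:4,v1:17,v2:0,v3:12,v4:6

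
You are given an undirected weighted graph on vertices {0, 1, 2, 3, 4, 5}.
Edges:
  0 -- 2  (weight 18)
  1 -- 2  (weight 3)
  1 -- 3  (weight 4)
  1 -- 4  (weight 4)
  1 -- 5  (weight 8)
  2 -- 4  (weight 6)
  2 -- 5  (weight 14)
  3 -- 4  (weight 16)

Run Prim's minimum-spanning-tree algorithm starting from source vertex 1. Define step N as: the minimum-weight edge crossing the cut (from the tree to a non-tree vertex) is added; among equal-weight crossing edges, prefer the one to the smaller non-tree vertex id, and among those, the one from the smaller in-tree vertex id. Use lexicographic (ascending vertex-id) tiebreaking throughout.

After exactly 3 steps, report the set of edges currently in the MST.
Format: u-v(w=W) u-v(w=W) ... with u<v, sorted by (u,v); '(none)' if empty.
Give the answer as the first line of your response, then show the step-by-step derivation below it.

1-2(w=3) 1-3(w=4) 1-4(w=4)

step 1: add edge 1-2 (w=3); MST = {1-2(w=3)}
step 2: add edge 1-3 (w=4); MST = {1-2(w=3) 1-3(w=4)}
step 3: add edge 1-4 (w=4); MST = {1-2(w=3) 1-3(w=4) 1-4(w=4)}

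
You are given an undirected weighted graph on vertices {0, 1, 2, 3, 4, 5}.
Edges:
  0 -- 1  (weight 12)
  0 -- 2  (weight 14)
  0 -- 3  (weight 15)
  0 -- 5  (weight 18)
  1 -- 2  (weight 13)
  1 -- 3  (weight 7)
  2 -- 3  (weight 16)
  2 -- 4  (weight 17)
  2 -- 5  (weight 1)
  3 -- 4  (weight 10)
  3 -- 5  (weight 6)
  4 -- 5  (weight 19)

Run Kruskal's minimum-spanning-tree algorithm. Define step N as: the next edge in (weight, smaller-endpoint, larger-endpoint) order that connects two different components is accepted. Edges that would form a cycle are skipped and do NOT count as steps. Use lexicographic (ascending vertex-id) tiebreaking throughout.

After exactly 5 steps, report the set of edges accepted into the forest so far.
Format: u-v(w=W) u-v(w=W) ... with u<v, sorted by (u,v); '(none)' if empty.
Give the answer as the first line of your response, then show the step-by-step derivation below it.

0-1(w=12) 1-3(w=7) 2-5(w=1) 3-4(w=10) 3-5(w=6)

step 1: add edge 2-5 (w=1); MST = {2-5(w=1)}
step 2: add edge 3-5 (w=6); MST = {2-5(w=1) 3-5(w=6)}
step 3: add edge 1-3 (w=7); MST = {1-3(w=7) 2-5(w=1) 3-5(w=6)}
step 4: add edge 3-4 (w=10); MST = {1-3(w=7) 2-5(w=1) 3-4(w=10) 3-5(w=6)}
step 5: add edge 0-1 (w=12); MST = {0-1(w=12) 1-3(w=7) 2-5(w=1) 3-4(w=10) 3-5(w=6)}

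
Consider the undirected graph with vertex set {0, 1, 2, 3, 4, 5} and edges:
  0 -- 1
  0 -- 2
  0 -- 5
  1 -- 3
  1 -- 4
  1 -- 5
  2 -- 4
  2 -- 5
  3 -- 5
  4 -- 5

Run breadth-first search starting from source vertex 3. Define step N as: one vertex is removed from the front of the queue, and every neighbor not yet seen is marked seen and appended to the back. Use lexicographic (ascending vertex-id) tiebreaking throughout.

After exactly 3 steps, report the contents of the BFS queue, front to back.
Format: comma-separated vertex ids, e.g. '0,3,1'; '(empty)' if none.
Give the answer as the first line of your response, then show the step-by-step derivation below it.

0,4,2

step 1: dequeue 3; queue=[1,5]; order=3
step 2: dequeue 1; queue=[5,0,4]; order=3,1
step 3: dequeue 5; queue=[0,4,2]; order=3,1,5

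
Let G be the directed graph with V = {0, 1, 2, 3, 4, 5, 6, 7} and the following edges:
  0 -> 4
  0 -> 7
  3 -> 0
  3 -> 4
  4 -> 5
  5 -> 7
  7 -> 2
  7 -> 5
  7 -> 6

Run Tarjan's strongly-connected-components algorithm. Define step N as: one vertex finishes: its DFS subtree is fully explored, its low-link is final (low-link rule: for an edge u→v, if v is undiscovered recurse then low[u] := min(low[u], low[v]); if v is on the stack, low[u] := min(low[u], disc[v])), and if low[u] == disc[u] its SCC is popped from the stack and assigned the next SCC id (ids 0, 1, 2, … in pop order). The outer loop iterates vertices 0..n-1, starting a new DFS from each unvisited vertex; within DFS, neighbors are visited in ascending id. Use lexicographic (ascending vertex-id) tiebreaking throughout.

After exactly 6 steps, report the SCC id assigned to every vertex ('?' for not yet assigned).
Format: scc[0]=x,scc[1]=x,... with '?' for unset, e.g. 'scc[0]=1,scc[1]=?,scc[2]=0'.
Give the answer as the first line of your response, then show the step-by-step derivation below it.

scc[0]=4,scc[1]=?,scc[2]=0,scc[3]=?,scc[4]=3,scc[5]=2,scc[6]=1,scc[7]=2

step 1: low=(low[0]=0,low[1]=?,low[2]=4,low[3]=?,low[4]=1,low[5]=2,low[6]=?,low[7]=3); scc=(scc[0]=?,scc[1]=?,scc[2]=0,scc[3]=?,scc[4]=?,scc[5]=?,scc[6]=?,scc[7]=?)
step 2: low=(low[0]=0,low[1]=?,low[2]=4,low[3]=?,low[4]=1,low[5]=2,low[6]=5,low[7]=2); scc=(scc[0]=?,scc[1]=?,scc[2]=0,scc[3]=?,scc[4]=?,scc[5]=?,scc[6]=1,scc[7]=?)
step 3: low=(low[0]=0,low[1]=?,low[2]=4,low[3]=?,low[4]=1,low[5]=2,low[6]=5,low[7]=2); scc=(scc[0]=?,scc[1]=?,scc[2]=0,scc[3]=?,scc[4]=?,scc[5]=?,scc[6]=1,scc[7]=?)
step 4: low=(low[0]=0,low[1]=?,low[2]=4,low[3]=?,low[4]=1,low[5]=2,low[6]=5,low[7]=2); scc=(scc[0]=?,scc[1]=?,scc[2]=0,scc[3]=?,scc[4]=?,scc[5]=2,scc[6]=1,scc[7]=2)
step 5: low=(low[0]=0,low[1]=?,low[2]=4,low[3]=?,low[4]=1,low[5]=2,low[6]=5,low[7]=2); scc=(scc[0]=?,scc[1]=?,scc[2]=0,scc[3]=?,scc[4]=3,scc[5]=2,scc[6]=1,scc[7]=2)
step 6: low=(low[0]=0,low[1]=?,low[2]=4,low[3]=?,low[4]=1,low[5]=2,low[6]=5,low[7]=2); scc=(scc[0]=4,scc[1]=?,scc[2]=0,scc[3]=?,scc[4]=3,scc[5]=2,scc[6]=1,scc[7]=2)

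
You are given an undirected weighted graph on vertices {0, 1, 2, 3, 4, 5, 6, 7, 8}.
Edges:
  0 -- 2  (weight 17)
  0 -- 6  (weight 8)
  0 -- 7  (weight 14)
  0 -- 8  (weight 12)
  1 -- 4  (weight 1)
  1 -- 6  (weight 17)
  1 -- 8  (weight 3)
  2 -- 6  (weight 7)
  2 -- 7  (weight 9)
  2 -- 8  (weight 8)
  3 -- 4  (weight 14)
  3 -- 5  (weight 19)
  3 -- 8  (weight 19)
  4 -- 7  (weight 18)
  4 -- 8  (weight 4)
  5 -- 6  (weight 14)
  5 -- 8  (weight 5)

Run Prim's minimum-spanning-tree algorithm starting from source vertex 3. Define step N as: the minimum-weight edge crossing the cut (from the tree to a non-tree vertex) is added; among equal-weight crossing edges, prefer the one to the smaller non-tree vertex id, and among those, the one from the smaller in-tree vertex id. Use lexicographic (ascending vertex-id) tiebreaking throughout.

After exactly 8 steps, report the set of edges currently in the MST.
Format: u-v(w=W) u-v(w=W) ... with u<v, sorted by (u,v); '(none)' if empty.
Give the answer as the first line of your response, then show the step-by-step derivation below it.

0-6(w=8) 1-4(w=1) 1-8(w=3) 2-6(w=7) 2-7(w=9) 2-8(w=8) 3-4(w=14) 5-8(w=5)

step 1: add edge 3-4 (w=14); MST = {3-4(w=14)}
step 2: add edge 1-4 (w=1); MST = {1-4(w=1) 3-4(w=14)}
step 3: add edge 1-8 (w=3); MST = {1-4(w=1) 1-8(w=3) 3-4(w=14)}
step 4: add edge 5-8 (w=5); MST = {1-4(w=1) 1-8(w=3) 3-4(w=14) 5-8(w=5)}
step 5: add edge 2-8 (w=8); MST = {1-4(w=1) 1-8(w=3) 2-8(w=8) 3-4(w=14) 5-8(w=5)}
step 6: add edge 2-6 (w=7); MST = {1-4(w=1) 1-8(w=3) 2-6(w=7) 2-8(w=8) 3-4(w=14) 5-8(w=5)}
step 7: add edge 0-6 (w=8); MST = {0-6(w=8) 1-4(w=1) 1-8(w=3) 2-6(w=7) 2-8(w=8) 3-4(w=14) 5-8(w=5)}
step 8: add edge 2-7 (w=9); MST = {0-6(w=8) 1-4(w=1) 1-8(w=3) 2-6(w=7) 2-7(w=9) 2-8(w=8) 3-4(w=14) 5-8(w=5)}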